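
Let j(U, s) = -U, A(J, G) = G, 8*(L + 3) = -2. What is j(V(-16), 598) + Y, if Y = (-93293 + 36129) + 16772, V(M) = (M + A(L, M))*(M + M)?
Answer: -41416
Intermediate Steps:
L = -13/4 (L = -3 + (1/8)*(-2) = -3 - 1/4 = -13/4 ≈ -3.2500)
V(M) = 4*M**2 (V(M) = (M + M)*(M + M) = (2*M)*(2*M) = 4*M**2)
Y = -40392 (Y = -57164 + 16772 = -40392)
j(V(-16), 598) + Y = -4*(-16)**2 - 40392 = -4*256 - 40392 = -1*1024 - 40392 = -1024 - 40392 = -41416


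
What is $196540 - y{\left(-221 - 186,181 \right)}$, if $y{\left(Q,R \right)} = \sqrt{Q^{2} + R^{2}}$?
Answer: $196540 - \sqrt{198410} \approx 1.9609 \cdot 10^{5}$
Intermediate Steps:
$196540 - y{\left(-221 - 186,181 \right)} = 196540 - \sqrt{\left(-221 - 186\right)^{2} + 181^{2}} = 196540 - \sqrt{\left(-221 - 186\right)^{2} + 32761} = 196540 - \sqrt{\left(-407\right)^{2} + 32761} = 196540 - \sqrt{165649 + 32761} = 196540 - \sqrt{198410}$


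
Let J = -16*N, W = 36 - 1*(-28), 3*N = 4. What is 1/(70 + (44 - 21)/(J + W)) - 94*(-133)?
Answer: 112880686/9029 ≈ 12502.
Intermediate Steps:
N = 4/3 (N = (⅓)*4 = 4/3 ≈ 1.3333)
W = 64 (W = 36 + 28 = 64)
J = -64/3 (J = -16*4/3 = -64/3 ≈ -21.333)
1/(70 + (44 - 21)/(J + W)) - 94*(-133) = 1/(70 + (44 - 21)/(-64/3 + 64)) - 94*(-133) = 1/(70 + 23/(128/3)) + 12502 = 1/(70 + 23*(3/128)) + 12502 = 1/(70 + 69/128) + 12502 = 1/(9029/128) + 12502 = 128/9029 + 12502 = 112880686/9029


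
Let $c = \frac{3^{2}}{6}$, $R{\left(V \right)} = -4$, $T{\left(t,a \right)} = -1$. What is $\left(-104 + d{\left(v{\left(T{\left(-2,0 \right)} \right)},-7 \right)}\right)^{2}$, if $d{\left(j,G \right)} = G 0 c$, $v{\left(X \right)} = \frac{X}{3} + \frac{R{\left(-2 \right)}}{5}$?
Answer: $10816$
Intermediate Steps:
$c = \frac{3}{2}$ ($c = 9 \cdot \frac{1}{6} = \frac{3}{2} \approx 1.5$)
$v{\left(X \right)} = - \frac{4}{5} + \frac{X}{3}$ ($v{\left(X \right)} = \frac{X}{3} - \frac{4}{5} = - \frac{4}{5} + \frac{X}{3}$)
$d{\left(j,G \right)} = 0$ ($d{\left(j,G \right)} = G 0 \cdot \frac{3}{2} = 0 \cdot \frac{3}{2} = 0$)
$\left(-104 + d{\left(v{\left(T{\left(-2,0 \right)} \right)},-7 \right)}\right)^{2} = \left(-104 + 0\right)^{2} = \left(-104\right)^{2} = 10816$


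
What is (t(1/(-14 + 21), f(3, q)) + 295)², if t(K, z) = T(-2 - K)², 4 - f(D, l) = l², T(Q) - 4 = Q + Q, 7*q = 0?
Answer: 209062681/2401 ≈ 87073.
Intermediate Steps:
q = 0 (q = (⅐)*0 = 0)
T(Q) = 4 + 2*Q (T(Q) = 4 + (Q + Q) = 4 + 2*Q)
f(D, l) = 4 - l²
t(K, z) = 4*K² (t(K, z) = (4 + 2*(-2 - K))² = (4 + (-4 - 2*K))² = (-2*K)² = 4*K²)
(t(1/(-14 + 21), f(3, q)) + 295)² = (4*(1/(-14 + 21))² + 295)² = (4*(1/7)² + 295)² = (4*(⅐)² + 295)² = (4*(1/49) + 295)² = (4/49 + 295)² = (14459/49)² = 209062681/2401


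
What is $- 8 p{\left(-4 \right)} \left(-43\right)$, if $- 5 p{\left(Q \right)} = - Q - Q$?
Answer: $- \frac{2752}{5} \approx -550.4$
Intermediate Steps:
$p{\left(Q \right)} = \frac{2 Q}{5}$ ($p{\left(Q \right)} = - \frac{- Q - Q}{5} = - \frac{\left(-2\right) Q}{5} = \frac{2 Q}{5}$)
$- 8 p{\left(-4 \right)} \left(-43\right) = - 8 \cdot \frac{2}{5} \left(-4\right) \left(-43\right) = \left(-8\right) \left(- \frac{8}{5}\right) \left(-43\right) = \frac{64}{5} \left(-43\right) = - \frac{2752}{5}$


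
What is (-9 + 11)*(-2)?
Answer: -4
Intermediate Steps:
(-9 + 11)*(-2) = 2*(-2) = -4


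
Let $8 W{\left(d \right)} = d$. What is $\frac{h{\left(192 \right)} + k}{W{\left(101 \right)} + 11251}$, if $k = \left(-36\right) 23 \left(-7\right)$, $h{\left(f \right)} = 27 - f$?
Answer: $\frac{45048}{90109} \approx 0.49993$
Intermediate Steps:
$W{\left(d \right)} = \frac{d}{8}$
$k = 5796$ ($k = \left(-828\right) \left(-7\right) = 5796$)
$\frac{h{\left(192 \right)} + k}{W{\left(101 \right)} + 11251} = \frac{\left(27 - 192\right) + 5796}{\frac{1}{8} \cdot 101 + 11251} = \frac{\left(27 - 192\right) + 5796}{\frac{101}{8} + 11251} = \frac{-165 + 5796}{\frac{90109}{8}} = 5631 \cdot \frac{8}{90109} = \frac{45048}{90109}$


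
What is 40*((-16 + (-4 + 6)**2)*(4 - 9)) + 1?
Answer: 2401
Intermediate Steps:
40*((-16 + (-4 + 6)**2)*(4 - 9)) + 1 = 40*((-16 + 2**2)*(-5)) + 1 = 40*((-16 + 4)*(-5)) + 1 = 40*(-12*(-5)) + 1 = 40*60 + 1 = 2400 + 1 = 2401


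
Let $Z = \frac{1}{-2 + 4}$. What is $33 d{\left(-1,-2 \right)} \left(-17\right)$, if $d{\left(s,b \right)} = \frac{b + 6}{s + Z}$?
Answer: $4488$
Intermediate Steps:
$Z = \frac{1}{2} \approx 0.5$
$d{\left(s,b \right)} = \frac{6 + b}{\frac{1}{2} + s}$ ($d{\left(s,b \right)} = \frac{b + 6}{s + \frac{1}{2}} = \frac{6 + b}{\frac{1}{2} + s}$)
$33 d{\left(-1,-2 \right)} \left(-17\right) = 33 \frac{2 \left(6 - 2\right)}{1 + 2 \left(-1\right)} \left(-17\right) = 33 \cdot 2 \frac{1}{1 - 2} \cdot 4 \left(-17\right) = 33 \cdot 2 \frac{1}{-1} \cdot 4 \left(-17\right) = 33 \cdot 2 \left(-1\right) 4 \left(-17\right) = 33 \left(-8\right) \left(-17\right) = \left(-264\right) \left(-17\right) = 4488$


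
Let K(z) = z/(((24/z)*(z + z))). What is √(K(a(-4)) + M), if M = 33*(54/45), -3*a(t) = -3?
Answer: √142635/60 ≈ 6.2945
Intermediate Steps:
a(t) = 1 (a(t) = -⅓*(-3) = 1)
M = 198/5 (M = 33*(54*(1/45)) = 33*(6/5) = 198/5 ≈ 39.600)
K(z) = z/48 (K(z) = z/(((24/z)*(2*z))) = z/48)
√(K(a(-4)) + M) = √((1/48)*1 + 198/5) = √(1/48 + 198/5) = √(9509/240) = √142635/60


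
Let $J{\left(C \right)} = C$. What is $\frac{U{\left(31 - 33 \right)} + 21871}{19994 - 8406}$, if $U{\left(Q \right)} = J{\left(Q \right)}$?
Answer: $\frac{21869}{11588} \approx 1.8872$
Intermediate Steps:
$U{\left(Q \right)} = Q$
$\frac{U{\left(31 - 33 \right)} + 21871}{19994 - 8406} = \frac{\left(31 - 33\right) + 21871}{19994 - 8406} = \frac{\left(31 - 33\right) + 21871}{11588} = \left(-2 + 21871\right) \frac{1}{11588} = 21869 \cdot \frac{1}{11588} = \frac{21869}{11588}$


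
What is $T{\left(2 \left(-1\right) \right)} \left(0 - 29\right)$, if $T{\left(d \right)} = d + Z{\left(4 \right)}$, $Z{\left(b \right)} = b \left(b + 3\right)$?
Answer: $-754$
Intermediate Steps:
$Z{\left(b \right)} = b \left(3 + b\right)$
$T{\left(d \right)} = 28 + d$ ($T{\left(d \right)} = d + 4 \left(3 + 4\right) = d + 4 \cdot 7 = d + 28 = 28 + d$)
$T{\left(2 \left(-1\right) \right)} \left(0 - 29\right) = \left(28 + 2 \left(-1\right)\right) \left(0 - 29\right) = \left(28 - 2\right) \left(-29\right) = 26 \left(-29\right) = -754$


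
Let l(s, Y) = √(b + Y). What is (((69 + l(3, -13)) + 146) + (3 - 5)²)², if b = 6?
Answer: (219 + I*√7)² ≈ 47954.0 + 1158.8*I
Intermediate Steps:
l(s, Y) = √(6 + Y)
(((69 + l(3, -13)) + 146) + (3 - 5)²)² = (((69 + √(6 - 13)) + 146) + (3 - 5)²)² = (((69 + √(-7)) + 146) + (-2)²)² = (((69 + I*√7) + 146) + 4)² = ((215 + I*√7) + 4)² = (219 + I*√7)²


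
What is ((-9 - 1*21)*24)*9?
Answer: -6480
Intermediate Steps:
((-9 - 1*21)*24)*9 = ((-9 - 21)*24)*9 = -30*24*9 = -720*9 = -6480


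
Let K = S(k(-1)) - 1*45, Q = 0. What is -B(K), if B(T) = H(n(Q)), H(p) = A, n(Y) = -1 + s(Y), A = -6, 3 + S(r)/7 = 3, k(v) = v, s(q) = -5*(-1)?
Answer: 6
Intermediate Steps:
s(q) = 5
S(r) = 0 (S(r) = -21 + 7*3 = -21 + 21 = 0)
n(Y) = 4 (n(Y) = -1 + 5 = 4)
K = -45 (K = 0 - 1*45 = 0 - 45 = -45)
H(p) = -6
B(T) = -6
-B(K) = -1*(-6) = 6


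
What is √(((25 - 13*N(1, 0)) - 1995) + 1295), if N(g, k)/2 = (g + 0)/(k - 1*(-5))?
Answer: I*√17005/5 ≈ 26.081*I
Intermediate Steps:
N(g, k) = 2*g/(5 + k) (N(g, k) = 2*((g + 0)/(k - 1*(-5))) = 2*(g/(k + 5)) = 2*(g/(5 + k)) = 2*g/(5 + k))
√(((25 - 13*N(1, 0)) - 1995) + 1295) = √(((25 - 26/(5 + 0)) - 1995) + 1295) = √(((25 - 26/5) - 1995) + 1295) = √((99/5 - 1995) + 1295) = √(-9876/5 + 1295) = √(-3401/5) = I*√17005/5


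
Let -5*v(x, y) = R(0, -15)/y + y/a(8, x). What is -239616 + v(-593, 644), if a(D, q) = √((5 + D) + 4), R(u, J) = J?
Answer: -154312701/644 - 644*√17/85 ≈ -2.3965e+5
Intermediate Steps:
a(D, q) = √(9 + D)
v(x, y) = 3/y - y*√17/85 (v(x, y) = -(-15/y + y/(√(9 + 8)))/5 = -(-15/y + y/(√17))/5 = -(-15/y + y*(√17/17))/5 = -(-15/y + y*√17/17)/5 = 3/y - y*√17/85)
-239616 + v(-593, 644) = -239616 + (3/644 - 1/85*644*√17) = -239616 + (3*(1/644) - 644*√17/85) = -239616 + (3/644 - 644*√17/85) = -154312701/644 - 644*√17/85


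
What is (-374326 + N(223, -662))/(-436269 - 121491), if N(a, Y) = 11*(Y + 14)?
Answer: 190727/278880 ≈ 0.68390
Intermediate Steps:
N(a, Y) = 154 + 11*Y (N(a, Y) = 11*(14 + Y) = 154 + 11*Y)
(-374326 + N(223, -662))/(-436269 - 121491) = (-374326 + (154 + 11*(-662)))/(-436269 - 121491) = (-374326 + (154 - 7282))/(-557760) = (-374326 - 7128)*(-1/557760) = -381454*(-1/557760) = 190727/278880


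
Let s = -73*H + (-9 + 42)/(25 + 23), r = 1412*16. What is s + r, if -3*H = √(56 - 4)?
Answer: 361483/16 + 146*√13/3 ≈ 22768.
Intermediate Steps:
r = 22592
H = -2*√13/3 (H = -√(56 - 4)/3 = -2*√13/3 ≈ -2.4037)
s = 11/16 + 146*√13/3 (s = -(-146)*√13/3 + (-9 + 42)/(25 + 23) = 146*√13/3 + 33/48 = 146*√13/3 + 33*(1/48) = 146*√13/3 + 11/16 = 11/16 + 146*√13/3 ≈ 176.16)
s + r = (11/16 + 146*√13/3) + 22592 = 361483/16 + 146*√13/3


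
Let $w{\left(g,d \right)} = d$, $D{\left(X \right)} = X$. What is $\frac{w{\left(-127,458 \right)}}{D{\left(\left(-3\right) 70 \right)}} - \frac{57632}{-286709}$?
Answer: $- \frac{59605001}{30104445} \approx -1.9799$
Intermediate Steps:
$\frac{w{\left(-127,458 \right)}}{D{\left(\left(-3\right) 70 \right)}} - \frac{57632}{-286709} = \frac{458}{\left(-3\right) 70} - \frac{57632}{-286709} = \frac{458}{-210} - - \frac{57632}{286709} = 458 \left(- \frac{1}{210}\right) + \frac{57632}{286709} = - \frac{229}{105} + \frac{57632}{286709} = - \frac{59605001}{30104445}$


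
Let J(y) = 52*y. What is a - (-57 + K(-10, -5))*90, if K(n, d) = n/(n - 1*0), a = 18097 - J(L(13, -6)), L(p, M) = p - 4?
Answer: 22669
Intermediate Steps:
L(p, M) = -4 + p
a = 17629 (a = 18097 - 52*(-4 + 13) = 18097 - 52*9 = 18097 - 1*468 = 18097 - 468 = 17629)
K(n, d) = 1 (K(n, d) = n/(n + 0) = n/n = 1)
a - (-57 + K(-10, -5))*90 = 17629 - (-57 + 1)*90 = 17629 - (-56)*90 = 17629 - 1*(-5040) = 17629 + 5040 = 22669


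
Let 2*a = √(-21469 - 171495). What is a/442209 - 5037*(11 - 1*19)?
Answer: 40296 + I*√48241/442209 ≈ 40296.0 + 0.00049668*I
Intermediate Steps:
a = I*√48241 (a = √(-21469 - 171495)/2 = √(-192964)/2 = (2*I*√48241)/2 = I*√48241 ≈ 219.64*I)
a/442209 - 5037*(11 - 1*19) = (I*√48241)/442209 - 5037*(11 - 1*19) = (I*√48241)*(1/442209) - 5037*(11 - 19) = I*√48241/442209 - 5037*(-8) = I*√48241/442209 - 1*(-40296) = I*√48241/442209 + 40296 = 40296 + I*√48241/442209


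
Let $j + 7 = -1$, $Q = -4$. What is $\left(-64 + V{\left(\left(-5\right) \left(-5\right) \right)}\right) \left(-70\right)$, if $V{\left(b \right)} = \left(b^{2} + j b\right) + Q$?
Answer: $-24990$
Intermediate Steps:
$j = -8$ ($j = -7 - 1 = -8$)
$V{\left(b \right)} = -4 + b^{2} - 8 b$ ($V{\left(b \right)} = \left(b^{2} - 8 b\right) - 4 = -4 + b^{2} - 8 b$)
$\left(-64 + V{\left(\left(-5\right) \left(-5\right) \right)}\right) \left(-70\right) = \left(-64 - \left(4 - 625 + 8 \left(-5\right) \left(-5\right)\right)\right) \left(-70\right) = \left(-64 - \left(204 - 625\right)\right) \left(-70\right) = \left(-64 - -421\right) \left(-70\right) = \left(-64 + 421\right) \left(-70\right) = 357 \left(-70\right) = -24990$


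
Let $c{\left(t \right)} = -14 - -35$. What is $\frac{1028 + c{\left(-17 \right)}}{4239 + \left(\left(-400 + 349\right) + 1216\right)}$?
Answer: $\frac{1049}{5404} \approx 0.19412$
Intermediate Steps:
$c{\left(t \right)} = 21$ ($c{\left(t \right)} = -14 + 35 = 21$)
$\frac{1028 + c{\left(-17 \right)}}{4239 + \left(\left(-400 + 349\right) + 1216\right)} = \frac{1028 + 21}{4239 + \left(\left(-400 + 349\right) + 1216\right)} = \frac{1049}{4239 + \left(-51 + 1216\right)} = \frac{1049}{4239 + 1165} = \frac{1049}{5404}$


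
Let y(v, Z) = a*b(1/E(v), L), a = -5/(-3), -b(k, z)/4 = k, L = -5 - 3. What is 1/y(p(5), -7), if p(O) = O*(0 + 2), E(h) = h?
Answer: -3/2 ≈ -1.5000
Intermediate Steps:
p(O) = 2*O (p(O) = O*2 = 2*O)
L = -8
b(k, z) = -4*k
a = 5/3 (a = -5*(-1/3) = 5/3 ≈ 1.6667)
y(v, Z) = -20/(3*v) (y(v, Z) = 5*(-4/v)/3 = -20/(3*v))
1/y(p(5), -7) = 1/(-20/(3*(2*5))) = 1/(-20/3/10) = 1/(-20/3*1/10) = 1/(-2/3) = -3/2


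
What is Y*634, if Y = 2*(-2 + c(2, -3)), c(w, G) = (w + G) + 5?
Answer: 2536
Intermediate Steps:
c(w, G) = 5 + G + w (c(w, G) = (G + w) + 5 = 5 + G + w)
Y = 4 (Y = 2*(-2 + (5 - 3 + 2)) = 2*(-2 + 4) = 2*2 = 4)
Y*634 = 4*634 = 2536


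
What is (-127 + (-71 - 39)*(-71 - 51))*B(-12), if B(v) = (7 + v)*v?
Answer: 797580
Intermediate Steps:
B(v) = v*(7 + v)
(-127 + (-71 - 39)*(-71 - 51))*B(-12) = (-127 + (-71 - 39)*(-71 - 51))*(-12*(7 - 12)) = (-127 - 110*(-122))*(-12*(-5)) = (-127 + 13420)*60 = 13293*60 = 797580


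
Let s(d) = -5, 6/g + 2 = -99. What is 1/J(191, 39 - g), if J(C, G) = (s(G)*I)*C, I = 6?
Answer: -1/5730 ≈ -0.00017452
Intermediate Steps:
g = -6/101 (g = 6/(-2 - 99) = 6/(-101) = 6*(-1/101) = -6/101 ≈ -0.059406)
J(C, G) = -30*C (J(C, G) = (-5*6)*C = -30*C)
1/J(191, 39 - g) = 1/(-30*191) = 1/(-5730) = -1/5730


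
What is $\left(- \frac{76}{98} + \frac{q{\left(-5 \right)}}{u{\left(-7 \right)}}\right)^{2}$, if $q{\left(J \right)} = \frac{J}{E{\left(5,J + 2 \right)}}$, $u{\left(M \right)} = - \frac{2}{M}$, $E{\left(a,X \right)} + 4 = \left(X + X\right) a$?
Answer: $\frac{755161}{11102224} \approx 0.068019$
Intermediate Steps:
$E{\left(a,X \right)} = -4 + 2 X a$ ($E{\left(a,X \right)} = -4 + \left(X + X\right) a = -4 + 2 X a$)
$q{\left(J \right)} = \frac{J}{16 + 10 J}$ ($q{\left(J \right)} = \frac{J}{-4 + 2 \left(J + 2\right) 5} = \frac{J}{-4 + 2 \left(2 + J\right) 5} = \frac{J}{-4 + \left(20 + 10 J\right)} = \frac{J}{16 + 10 J}$)
$\left(- \frac{76}{98} + \frac{q{\left(-5 \right)}}{u{\left(-7 \right)}}\right)^{2} = \left(- \frac{76}{98} + \frac{\frac{1}{2} \left(-5\right) \frac{1}{8 + 5 \left(-5\right)}}{\left(-2\right) \frac{1}{-7}}\right)^{2} = \left(\left(-76\right) \frac{1}{98} + \frac{\frac{1}{2} \left(-5\right) \frac{1}{8 - 25}}{\left(-2\right) \left(- \frac{1}{7}\right)}\right)^{2} = \left(- \frac{38}{49} + \frac{\frac{1}{2} \left(-5\right) \frac{1}{-17}}{\frac{2}{7}}\right)^{2} = \left(- \frac{38}{49} + \frac{1}{2} \left(-5\right) \left(- \frac{1}{17}\right) \frac{7}{2}\right)^{2} = \left(- \frac{38}{49} + \frac{5}{34} \cdot \frac{7}{2}\right)^{2} = \left(- \frac{38}{49} + \frac{35}{68}\right)^{2} = \left(- \frac{869}{3332}\right)^{2} = \frac{755161}{11102224}$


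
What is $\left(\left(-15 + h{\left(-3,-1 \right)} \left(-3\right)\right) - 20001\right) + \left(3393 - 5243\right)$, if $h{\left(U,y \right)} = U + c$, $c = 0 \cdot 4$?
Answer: $-21857$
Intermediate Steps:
$c = 0$
$h{\left(U,y \right)} = U$ ($h{\left(U,y \right)} = U + 0 = U$)
$\left(\left(-15 + h{\left(-3,-1 \right)} \left(-3\right)\right) - 20001\right) + \left(3393 - 5243\right) = \left(\left(-15 - -9\right) - 20001\right) + \left(3393 - 5243\right) = \left(\left(-15 + 9\right) - 20001\right) - 1850 = \left(-6 - 20001\right) - 1850 = -20007 - 1850 = -21857$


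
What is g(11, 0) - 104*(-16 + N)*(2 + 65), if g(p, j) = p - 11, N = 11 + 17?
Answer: -83616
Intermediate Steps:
N = 28
g(p, j) = -11 + p
g(11, 0) - 104*(-16 + N)*(2 + 65) = (-11 + 11) - 104*(-16 + 28)*(2 + 65) = 0 - 1248*67 = 0 - 104*804 = 0 - 83616 = -83616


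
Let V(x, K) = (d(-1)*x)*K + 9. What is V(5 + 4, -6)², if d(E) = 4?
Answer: 42849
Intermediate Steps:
V(x, K) = 9 + 4*K*x (V(x, K) = (4*x)*K + 9 = 4*K*x + 9 = 9 + 4*K*x)
V(5 + 4, -6)² = (9 + 4*(-6)*(5 + 4))² = (9 + 4*(-6)*9)² = (9 - 216)² = (-207)² = 42849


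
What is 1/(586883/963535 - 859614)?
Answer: -963535/828267588607 ≈ -1.1633e-6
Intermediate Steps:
1/(586883/963535 - 859614) = 1/(-828267588607/963535) = -963535/828267588607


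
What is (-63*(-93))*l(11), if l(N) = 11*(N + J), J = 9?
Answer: 1288980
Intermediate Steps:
l(N) = 99 + 11*N (l(N) = 11*(N + 9) = 11*(9 + N) = 99 + 11*N)
(-63*(-93))*l(11) = (-63*(-93))*(99 + 11*11) = 5859*(99 + 121) = 5859*220 = 1288980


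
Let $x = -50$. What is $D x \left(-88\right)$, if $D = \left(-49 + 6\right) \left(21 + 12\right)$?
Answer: $-6243600$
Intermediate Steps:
$D = -1419$ ($D = \left(-43\right) 33 = -1419$)
$D x \left(-88\right) = \left(-1419\right) \left(-50\right) \left(-88\right) = 70950 \left(-88\right) = -6243600$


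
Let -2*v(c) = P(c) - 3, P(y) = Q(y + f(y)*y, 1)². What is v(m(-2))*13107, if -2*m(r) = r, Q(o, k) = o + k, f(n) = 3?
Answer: -144177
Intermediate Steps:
Q(o, k) = k + o
P(y) = (1 + 4*y)² (P(y) = (1 + (y + 3*y))² = (1 + 4*y)²)
m(r) = -r/2
v(c) = 3/2 - (1 + 4*c)²/2 (v(c) = -((1 + 4*c)² - 3)/2 = -(-3 + (1 + 4*c)²)/2 = 3/2 - (1 + 4*c)²/2)
v(m(-2))*13107 = (3/2 - (1 + 4*(-½*(-2)))²/2)*13107 = (3/2 - (1 + 4*1)²/2)*13107 = (3/2 - (1 + 4)²/2)*13107 = (3/2 - ½*5²)*13107 = (3/2 - ½*25)*13107 = (3/2 - 25/2)*13107 = -11*13107 = -144177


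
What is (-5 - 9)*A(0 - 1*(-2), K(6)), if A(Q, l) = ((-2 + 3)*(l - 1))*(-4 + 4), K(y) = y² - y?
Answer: 0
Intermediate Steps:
A(Q, l) = 0 (A(Q, l) = (1*(-1 + l))*0 = (-1 + l)*0 = 0)
(-5 - 9)*A(0 - 1*(-2), K(6)) = (-5 - 9)*0 = -14*0 = 0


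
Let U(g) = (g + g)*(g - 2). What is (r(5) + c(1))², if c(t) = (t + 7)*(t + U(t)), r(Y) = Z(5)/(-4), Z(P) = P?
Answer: 1369/16 ≈ 85.563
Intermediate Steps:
U(g) = 2*g*(-2 + g) (U(g) = (2*g)*(-2 + g) = 2*g*(-2 + g))
r(Y) = -5/4 (r(Y) = 5/(-4) = 5*(-¼) = -5/4)
c(t) = (7 + t)*(t + 2*t*(-2 + t)) (c(t) = (t + 7)*(t + 2*t*(-2 + t)) = (7 + t)*(t + 2*t*(-2 + t)))
(r(5) + c(1))² = (-5/4 + 1*(-21 + 2*1² + 11*1))² = (-5/4 + 1*(-21 + 2*1 + 11))² = (-5/4 + 1*(-21 + 2 + 11))² = (-5/4 + 1*(-8))² = (-5/4 - 8)² = (-37/4)² = 1369/16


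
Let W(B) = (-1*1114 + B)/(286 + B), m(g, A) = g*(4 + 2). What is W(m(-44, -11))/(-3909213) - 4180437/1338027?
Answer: -59921161142096/19178985990087 ≈ -3.1243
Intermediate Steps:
m(g, A) = 6*g (m(g, A) = g*6 = 6*g)
W(B) = (-1114 + B)/(286 + B)
W(m(-44, -11))/(-3909213) - 4180437/1338027 = ((-1114 + 6*(-44))/(286 + 6*(-44)))/(-3909213) - 4180437/1338027 = ((-1114 - 264)/(286 - 264))*(-1/3909213) - 4180437*1/1338027 = (-1378/22)*(-1/3909213) - 1393479/446009 = ((1/22)*(-1378))*(-1/3909213) - 1393479/446009 = -689/11*(-1/3909213) - 1393479/446009 = 689/43001343 - 1393479/446009 = -59921161142096/19178985990087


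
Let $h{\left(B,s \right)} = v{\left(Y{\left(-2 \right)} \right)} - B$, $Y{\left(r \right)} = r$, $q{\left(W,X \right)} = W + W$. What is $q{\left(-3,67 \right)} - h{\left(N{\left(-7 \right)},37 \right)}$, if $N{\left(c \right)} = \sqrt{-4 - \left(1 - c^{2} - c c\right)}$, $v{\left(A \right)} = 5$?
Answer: $-11 + \sqrt{93} \approx -1.3563$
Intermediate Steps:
$q{\left(W,X \right)} = 2 W$
$N{\left(c \right)} = \sqrt{-5 + 2 c^{2}}$ ($N{\left(c \right)} = \sqrt{-4 + \left(\left(c^{2} + c^{2}\right) - 1\right)} = \sqrt{-4 + \left(2 c^{2} - 1\right)} = \sqrt{-4 + \left(-1 + 2 c^{2}\right)} = \sqrt{-5 + 2 c^{2}}$)
$h{\left(B,s \right)} = 5 - B$
$q{\left(-3,67 \right)} - h{\left(N{\left(-7 \right)},37 \right)} = 2 \left(-3\right) - \left(5 - \sqrt{-5 + 2 \left(-7\right)^{2}}\right) = -6 - \left(5 - \sqrt{-5 + 2 \cdot 49}\right) = -6 - \left(5 - \sqrt{-5 + 98}\right) = -6 - \left(5 - \sqrt{93}\right) = -11 + \sqrt{93}$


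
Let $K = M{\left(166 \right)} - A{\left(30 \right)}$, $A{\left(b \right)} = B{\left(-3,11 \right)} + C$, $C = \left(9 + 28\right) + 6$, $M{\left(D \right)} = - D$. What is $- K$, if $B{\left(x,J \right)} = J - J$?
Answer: $209$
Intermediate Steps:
$B{\left(x,J \right)} = 0$
$C = 43$ ($C = 37 + 6 = 43$)
$A{\left(b \right)} = 43$ ($A{\left(b \right)} = 0 + 43 = 43$)
$K = -209$ ($K = \left(-1\right) 166 - 43 = -166 - 43 = -209$)
$- K = \left(-1\right) \left(-209\right) = 209$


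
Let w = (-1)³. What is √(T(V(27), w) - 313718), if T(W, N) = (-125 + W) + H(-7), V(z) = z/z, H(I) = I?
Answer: I*√313849 ≈ 560.22*I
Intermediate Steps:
V(z) = 1
w = -1
T(W, N) = -132 + W (T(W, N) = (-125 + W) - 7 = -132 + W)
√(T(V(27), w) - 313718) = √((-132 + 1) - 313718) = √(-131 - 313718) = √(-313849) = I*√313849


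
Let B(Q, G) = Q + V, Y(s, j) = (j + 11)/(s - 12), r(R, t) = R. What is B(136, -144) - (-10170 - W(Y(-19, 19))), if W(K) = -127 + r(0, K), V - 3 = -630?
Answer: 9552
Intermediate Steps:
V = -627 (V = 3 - 630 = -627)
Y(s, j) = (11 + j)/(-12 + s)
B(Q, G) = -627 + Q (B(Q, G) = Q - 627 = -627 + Q)
W(K) = -127 (W(K) = -127 + 0 = -127)
B(136, -144) - (-10170 - W(Y(-19, 19))) = (-627 + 136) - (-10170 - 1*(-127)) = -491 - (-10170 + 127) = -491 - 1*(-10043) = -491 + 10043 = 9552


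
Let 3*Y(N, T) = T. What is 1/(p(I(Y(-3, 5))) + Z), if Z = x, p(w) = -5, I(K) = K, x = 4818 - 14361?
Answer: -1/9548 ≈ -0.00010473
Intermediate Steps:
Y(N, T) = T/3
x = -9543
Z = -9543
1/(p(I(Y(-3, 5))) + Z) = 1/(-5 - 9543) = 1/(-9548) = -1/9548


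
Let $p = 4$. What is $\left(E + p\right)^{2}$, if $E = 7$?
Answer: $121$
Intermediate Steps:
$\left(E + p\right)^{2} = \left(7 + 4\right)^{2} = 11^{2} = 121$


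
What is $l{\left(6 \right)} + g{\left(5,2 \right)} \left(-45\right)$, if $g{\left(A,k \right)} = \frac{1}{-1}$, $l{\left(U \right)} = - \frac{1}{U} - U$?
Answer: $\frac{233}{6} \approx 38.833$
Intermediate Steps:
$l{\left(U \right)} = - U - \frac{1}{U}$
$g{\left(A,k \right)} = -1$
$l{\left(6 \right)} + g{\left(5,2 \right)} \left(-45\right) = \left(\left(-1\right) 6 - \frac{1}{6}\right) - -45 = \left(-6 - \frac{1}{6}\right) + 45 = - \frac{37}{6} + 45 = \frac{233}{6}$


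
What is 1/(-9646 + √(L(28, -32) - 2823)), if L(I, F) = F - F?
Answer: -9646/93048139 - I*√2823/93048139 ≈ -0.00010367 - 5.7102e-7*I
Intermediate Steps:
L(I, F) = 0
1/(-9646 + √(L(28, -32) - 2823)) = 1/(-9646 + √(0 - 2823)) = 1/(-9646 + √(-2823)) = 1/(-9646 + I*√2823)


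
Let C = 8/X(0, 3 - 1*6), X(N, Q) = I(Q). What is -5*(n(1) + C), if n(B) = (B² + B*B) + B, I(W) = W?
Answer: -5/3 ≈ -1.6667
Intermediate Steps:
X(N, Q) = Q
C = -8/3 (C = 8/(3 - 1*6) = 8/(3 - 6) = 8/(-3) = 8*(-⅓) = -8/3 ≈ -2.6667)
n(B) = B + 2*B² (n(B) = (B² + B²) + B = 2*B² + B = B + 2*B²)
-5*(n(1) + C) = -5*(1*(1 + 2*1) - 8/3) = -5*(1*(1 + 2) - 8/3) = -5*(1*3 - 8/3) = -5*(3 - 8/3) = -5*⅓ = -5/3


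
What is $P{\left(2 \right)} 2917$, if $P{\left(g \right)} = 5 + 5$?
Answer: $29170$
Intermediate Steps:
$P{\left(g \right)} = 10$
$P{\left(2 \right)} 2917 = 10 \cdot 2917 = 29170$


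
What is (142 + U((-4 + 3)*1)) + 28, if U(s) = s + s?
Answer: 168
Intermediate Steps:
U(s) = 2*s
(142 + U((-4 + 3)*1)) + 28 = (142 + 2*((-4 + 3)*1)) + 28 = (142 + 2*(-1*1)) + 28 = (142 + 2*(-1)) + 28 = (142 - 2) + 28 = 140 + 28 = 168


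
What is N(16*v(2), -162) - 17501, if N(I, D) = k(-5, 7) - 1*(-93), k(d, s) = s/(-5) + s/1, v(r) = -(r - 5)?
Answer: -87012/5 ≈ -17402.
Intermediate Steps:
v(r) = 5 - r (v(r) = -(-5 + r) = 5 - r)
k(d, s) = 4*s/5 (k(d, s) = s*(-⅕) + s*1 = -s/5 + s = 4*s/5)
N(I, D) = 493/5 (N(I, D) = (⅘)*7 - 1*(-93) = 28/5 + 93 = 493/5)
N(16*v(2), -162) - 17501 = 493/5 - 17501 = -87012/5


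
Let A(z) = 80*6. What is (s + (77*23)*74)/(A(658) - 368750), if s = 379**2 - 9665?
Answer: -26503/36827 ≈ -0.71966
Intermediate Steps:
A(z) = 480
s = 133976 (s = 143641 - 9665 = 133976)
(s + (77*23)*74)/(A(658) - 368750) = (133976 + (77*23)*74)/(480 - 368750) = (133976 + 1771*74)/(-368270) = (133976 + 131054)*(-1/368270) = 265030*(-1/368270) = -26503/36827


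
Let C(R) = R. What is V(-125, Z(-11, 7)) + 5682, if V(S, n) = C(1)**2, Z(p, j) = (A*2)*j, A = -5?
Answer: 5683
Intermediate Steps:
Z(p, j) = -10*j (Z(p, j) = (-5*2)*j = -10*j)
V(S, n) = 1 (V(S, n) = 1**2 = 1)
V(-125, Z(-11, 7)) + 5682 = 1 + 5682 = 5683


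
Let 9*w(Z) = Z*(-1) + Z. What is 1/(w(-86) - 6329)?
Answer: -1/6329 ≈ -0.00015800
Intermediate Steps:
w(Z) = 0 (w(Z) = (Z*(-1) + Z)/9 = (-Z + Z)/9 = (⅑)*0 = 0)
1/(w(-86) - 6329) = 1/(0 - 6329) = 1/(-6329) = -1/6329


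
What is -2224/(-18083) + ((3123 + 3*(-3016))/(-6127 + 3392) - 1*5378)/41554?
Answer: -2622921711/411027277154 ≈ -0.0063814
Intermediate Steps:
-2224/(-18083) + ((3123 + 3*(-3016))/(-6127 + 3392) - 1*5378)/41554 = -2224*(-1/18083) + ((3123 - 9048)/(-2735) - 5378)*(1/41554) = 2224/18083 + (-5925*(-1/2735) - 5378)*(1/41554) = 2224/18083 + (1185/547 - 5378)*(1/41554) = 2224/18083 - 2940581/547*1/41554 = 2224/18083 - 2940581/22730038 = -2622921711/411027277154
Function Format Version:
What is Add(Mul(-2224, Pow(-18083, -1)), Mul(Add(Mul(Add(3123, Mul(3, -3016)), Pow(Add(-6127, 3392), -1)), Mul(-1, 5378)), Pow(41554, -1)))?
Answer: Rational(-2622921711, 411027277154) ≈ -0.0063814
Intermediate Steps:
Add(Mul(-2224, Pow(-18083, -1)), Mul(Add(Mul(Add(3123, Mul(3, -3016)), Pow(Add(-6127, 3392), -1)), Mul(-1, 5378)), Pow(41554, -1))) = Add(Mul(-2224, Rational(-1, 18083)), Mul(Add(Mul(Add(3123, -9048), Pow(-2735, -1)), -5378), Rational(1, 41554))) = Add(Rational(2224, 18083), Mul(Add(Mul(-5925, Rational(-1, 2735)), -5378), Rational(1, 41554))) = Add(Rational(2224, 18083), Mul(Add(Rational(1185, 547), -5378), Rational(1, 41554))) = Add(Rational(2224, 18083), Mul(Rational(-2940581, 547), Rational(1, 41554))) = Add(Rational(2224, 18083), Rational(-2940581, 22730038)) = Rational(-2622921711, 411027277154)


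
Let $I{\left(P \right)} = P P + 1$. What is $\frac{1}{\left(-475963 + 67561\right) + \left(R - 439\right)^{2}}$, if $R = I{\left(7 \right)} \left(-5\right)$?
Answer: $\frac{1}{66319} \approx 1.5079 \cdot 10^{-5}$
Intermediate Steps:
$I{\left(P \right)} = 1 + P^{2}$ ($I{\left(P \right)} = P^{2} + 1 = 1 + P^{2}$)
$R = -250$ ($R = \left(1 + 7^{2}\right) \left(-5\right) = \left(1 + 49\right) \left(-5\right) = 50 \left(-5\right) = -250$)
$\frac{1}{\left(-475963 + 67561\right) + \left(R - 439\right)^{2}} = \frac{1}{\left(-475963 + 67561\right) + \left(-250 - 439\right)^{2}} = \frac{1}{-408402 + \left(-689\right)^{2}} = \frac{1}{-408402 + 474721} = \frac{1}{66319}$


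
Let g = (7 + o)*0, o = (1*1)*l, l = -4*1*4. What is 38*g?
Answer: 0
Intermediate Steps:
l = -16 (l = -4*4 = -16)
o = -16 (o = (1*1)*(-16) = 1*(-16) = -16)
g = 0 (g = (7 - 16)*0 = -9*0 = 0)
38*g = 38*0 = 0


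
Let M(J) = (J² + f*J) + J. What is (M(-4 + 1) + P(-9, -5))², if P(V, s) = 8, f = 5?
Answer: 1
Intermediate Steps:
M(J) = J² + 6*J (M(J) = (J² + 5*J) + J = J² + 6*J)
(M(-4 + 1) + P(-9, -5))² = ((-4 + 1)*(6 + (-4 + 1)) + 8)² = (-3*(6 - 3) + 8)² = (-3*3 + 8)² = (-9 + 8)² = (-1)² = 1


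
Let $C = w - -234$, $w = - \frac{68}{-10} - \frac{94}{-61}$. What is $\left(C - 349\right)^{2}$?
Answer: $\frac{1058265961}{93025} \approx 11376.0$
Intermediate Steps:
$w = \frac{2544}{305}$ ($w = \left(-68\right) \left(- \frac{1}{10}\right) - - \frac{94}{61} = \frac{34}{5} + \frac{94}{61} = \frac{2544}{305} \approx 8.341$)
$C = \frac{73914}{305}$ ($C = \frac{2544}{305} - -234 = \frac{2544}{305} + 234 = \frac{73914}{305} \approx 242.34$)
$\left(C - 349\right)^{2} = \left(\frac{73914}{305} - 349\right)^{2} = \left(- \frac{32531}{305}\right)^{2} = \frac{1058265961}{93025}$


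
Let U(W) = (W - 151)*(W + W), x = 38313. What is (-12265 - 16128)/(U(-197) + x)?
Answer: -28393/175425 ≈ -0.16185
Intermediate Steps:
U(W) = 2*W*(-151 + W) (U(W) = (-151 + W)*(2*W) = 2*W*(-151 + W))
(-12265 - 16128)/(U(-197) + x) = (-12265 - 16128)/(2*(-197)*(-151 - 197) + 38313) = -28393/(2*(-197)*(-348) + 38313) = -28393/(137112 + 38313) = -28393/175425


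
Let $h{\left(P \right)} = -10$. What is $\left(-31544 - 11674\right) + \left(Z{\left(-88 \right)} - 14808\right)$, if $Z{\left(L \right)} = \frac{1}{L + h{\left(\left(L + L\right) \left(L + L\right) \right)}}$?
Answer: $- \frac{5686549}{98} \approx -58026.0$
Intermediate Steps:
$Z{\left(L \right)} = \frac{1}{-10 + L}$ ($Z{\left(L \right)} = \frac{1}{L - 10} = \frac{1}{-10 + L}$)
$\left(-31544 - 11674\right) + \left(Z{\left(-88 \right)} - 14808\right) = \left(-31544 - 11674\right) - \left(14808 - \frac{1}{-10 - 88}\right) = -43218 - \left(14808 - \frac{1}{-98}\right) = -43218 - \frac{1451185}{98} = - \frac{5686549}{98}$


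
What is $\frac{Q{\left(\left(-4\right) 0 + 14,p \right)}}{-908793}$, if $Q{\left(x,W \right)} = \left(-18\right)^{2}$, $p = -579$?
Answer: $- \frac{12}{33659} \approx -0.00035652$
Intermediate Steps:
$Q{\left(x,W \right)} = 324$
$\frac{Q{\left(\left(-4\right) 0 + 14,p \right)}}{-908793} = \frac{324}{-908793} = 324 \left(- \frac{1}{908793}\right) = - \frac{12}{33659}$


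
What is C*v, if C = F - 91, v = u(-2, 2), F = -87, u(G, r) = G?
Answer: 356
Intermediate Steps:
v = -2
C = -178 (C = -87 - 91 = -178)
C*v = -178*(-2) = 356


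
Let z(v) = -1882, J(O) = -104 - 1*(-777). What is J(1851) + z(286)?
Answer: -1209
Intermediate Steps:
J(O) = 673 (J(O) = -104 + 777 = 673)
J(1851) + z(286) = 673 - 1882 = -1209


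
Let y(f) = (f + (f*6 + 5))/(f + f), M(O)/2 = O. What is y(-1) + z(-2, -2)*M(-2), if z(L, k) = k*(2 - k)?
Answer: 33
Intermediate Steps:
M(O) = 2*O
y(f) = (5 + 7*f)/(2*f) (y(f) = (f + (6*f + 5))/((2*f)) = (f + (5 + 6*f))*(1/(2*f)) = (5 + 7*f)*(1/(2*f)) = (5 + 7*f)/(2*f))
y(-1) + z(-2, -2)*M(-2) = (1/2)*(5 + 7*(-1))/(-1) + (-2*(2 - 1*(-2)))*(2*(-2)) = (1/2)*(-1)*(5 - 7) - 2*(2 + 2)*(-4) = (1/2)*(-1)*(-2) - 2*4*(-4) = 1 - 8*(-4) = 1 + 32 = 33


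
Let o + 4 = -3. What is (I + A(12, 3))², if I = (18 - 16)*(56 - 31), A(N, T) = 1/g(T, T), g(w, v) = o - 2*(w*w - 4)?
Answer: 720801/289 ≈ 2494.1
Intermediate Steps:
o = -7 (o = -4 - 3 = -7)
g(w, v) = 1 - 2*w² (g(w, v) = -7 - 2*(w*w - 4) = -7 - 2*(w² - 4) = -7 - 2*(-4 + w²) = -7 + (8 - 2*w²) = 1 - 2*w²)
A(N, T) = 1/(1 - 2*T²)
I = 50 (I = 2*25 = 50)
(I + A(12, 3))² = (50 - 1/(-1 + 2*3²))² = (50 - 1/(-1 + 2*9))² = (50 - 1/(-1 + 18))² = (50 - 1/17)² = (849/17)² = 720801/289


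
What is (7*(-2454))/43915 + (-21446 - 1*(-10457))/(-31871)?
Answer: -64898103/1399614965 ≈ -0.046369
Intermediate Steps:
(7*(-2454))/43915 + (-21446 - 1*(-10457))/(-31871) = -17178*1/43915 + (-21446 + 10457)*(-1/31871) = -17178/43915 - 10989*(-1/31871) = -17178/43915 + 10989/31871 = -64898103/1399614965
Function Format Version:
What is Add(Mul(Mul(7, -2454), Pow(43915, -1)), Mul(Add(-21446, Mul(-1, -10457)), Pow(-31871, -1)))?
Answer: Rational(-64898103, 1399614965) ≈ -0.046369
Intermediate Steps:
Add(Mul(Mul(7, -2454), Pow(43915, -1)), Mul(Add(-21446, Mul(-1, -10457)), Pow(-31871, -1))) = Add(Mul(-17178, Rational(1, 43915)), Mul(Add(-21446, 10457), Rational(-1, 31871))) = Add(Rational(-17178, 43915), Mul(-10989, Rational(-1, 31871))) = Add(Rational(-17178, 43915), Rational(10989, 31871)) = Rational(-64898103, 1399614965)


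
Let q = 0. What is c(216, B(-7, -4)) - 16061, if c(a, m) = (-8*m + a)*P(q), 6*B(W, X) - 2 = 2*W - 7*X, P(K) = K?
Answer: -16061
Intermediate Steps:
B(W, X) = ⅓ - 7*X/6 + W/3 (B(W, X) = ⅓ + (2*W - 7*X)/6 = ⅓ + (-7*X + 2*W)/6 = ⅓ + (-7*X/6 + W/3) = ⅓ - 7*X/6 + W/3)
c(a, m) = 0 (c(a, m) = (-8*m + a)*0 = (a - 8*m)*0 = 0)
c(216, B(-7, -4)) - 16061 = 0 - 16061 = -16061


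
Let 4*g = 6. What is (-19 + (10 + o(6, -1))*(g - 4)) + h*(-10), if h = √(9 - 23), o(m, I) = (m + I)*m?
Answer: -119 - 10*I*√14 ≈ -119.0 - 37.417*I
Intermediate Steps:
o(m, I) = m*(I + m) (o(m, I) = (I + m)*m = m*(I + m))
g = 3/2 (g = (¼)*6 = 3/2 ≈ 1.5000)
h = I*√14 (h = √(-14) = I*√14 ≈ 3.7417*I)
(-19 + (10 + o(6, -1))*(g - 4)) + h*(-10) = (-19 + (10 + 6*(-1 + 6))*(3/2 - 4)) + (I*√14)*(-10) = (-19 + (10 + 6*5)*(-5/2)) - 10*I*√14 = (-19 + (10 + 30)*(-5/2)) - 10*I*√14 = (-19 + 40*(-5/2)) - 10*I*√14 = (-19 - 100) - 10*I*√14 = -119 - 10*I*√14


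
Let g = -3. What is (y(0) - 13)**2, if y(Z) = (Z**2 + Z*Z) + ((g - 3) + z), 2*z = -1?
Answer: 1521/4 ≈ 380.25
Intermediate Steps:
z = -1/2 (z = (1/2)*(-1) = -1/2 ≈ -0.50000)
y(Z) = -13/2 + 2*Z**2 (y(Z) = (Z**2 + Z*Z) + ((-3 - 3) - 1/2) = (Z**2 + Z**2) + (-6 - 1/2) = 2*Z**2 - 13/2 = -13/2 + 2*Z**2)
(y(0) - 13)**2 = ((-13/2 + 2*0**2) - 13)**2 = ((-13/2 + 2*0) - 13)**2 = ((-13/2 + 0) - 13)**2 = (-13/2 - 13)**2 = (-39/2)**2 = 1521/4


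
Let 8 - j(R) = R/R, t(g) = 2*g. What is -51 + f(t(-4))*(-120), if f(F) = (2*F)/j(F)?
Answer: 1563/7 ≈ 223.29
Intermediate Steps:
j(R) = 7 (j(R) = 8 - R/R = 8 - 1*1 = 8 - 1 = 7)
f(F) = 2*F/7 (f(F) = (2*F)/7 = (2*F)*(⅐) = 2*F/7)
-51 + f(t(-4))*(-120) = -51 + (2*(2*(-4))/7)*(-120) = -51 + ((2/7)*(-8))*(-120) = -51 - 16/7*(-120) = -51 + 1920/7 = 1563/7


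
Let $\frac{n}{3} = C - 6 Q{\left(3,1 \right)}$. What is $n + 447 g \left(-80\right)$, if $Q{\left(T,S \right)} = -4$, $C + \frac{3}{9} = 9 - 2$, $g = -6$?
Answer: $214652$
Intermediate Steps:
$C = \frac{20}{3}$ ($C = - \frac{1}{3} + \left(9 - 2\right) = - \frac{1}{3} + 7 = \frac{20}{3} \approx 6.6667$)
$n = 92$ ($n = 3 \left(\frac{20}{3} - -24\right) = 3 \left(\frac{20}{3} + 24\right) = 3 \cdot \frac{92}{3} = 92$)
$n + 447 g \left(-80\right) = 92 + 447 \left(\left(-6\right) \left(-80\right)\right) = 92 + 447 \cdot 480 = 92 + 214560 = 214652$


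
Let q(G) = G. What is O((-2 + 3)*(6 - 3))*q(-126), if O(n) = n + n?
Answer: -756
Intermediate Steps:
O(n) = 2*n
O((-2 + 3)*(6 - 3))*q(-126) = (2*((-2 + 3)*(6 - 3)))*(-126) = (2*(1*3))*(-126) = (2*3)*(-126) = 6*(-126) = -756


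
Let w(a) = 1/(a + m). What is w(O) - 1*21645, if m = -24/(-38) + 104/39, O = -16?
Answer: -15671037/724 ≈ -21645.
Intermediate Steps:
m = 188/57 (m = -24*(-1/38) + 104*(1/39) = 12/19 + 8/3 = 188/57 ≈ 3.2982)
w(a) = 1/(188/57 + a) (w(a) = 1/(a + 188/57) = 1/(188/57 + a))
w(O) - 1*21645 = 57/(188 + 57*(-16)) - 1*21645 = 57/(188 - 912) - 21645 = 57/(-724) - 21645 = 57*(-1/724) - 21645 = -57/724 - 21645 = -15671037/724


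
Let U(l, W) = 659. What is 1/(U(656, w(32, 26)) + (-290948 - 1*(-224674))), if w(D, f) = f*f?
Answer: -1/65615 ≈ -1.5240e-5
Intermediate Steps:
w(D, f) = f**2
1/(U(656, w(32, 26)) + (-290948 - 1*(-224674))) = 1/(659 + (-290948 - 1*(-224674))) = 1/(659 + (-290948 + 224674)) = 1/(659 - 66274) = 1/(-65615) = -1/65615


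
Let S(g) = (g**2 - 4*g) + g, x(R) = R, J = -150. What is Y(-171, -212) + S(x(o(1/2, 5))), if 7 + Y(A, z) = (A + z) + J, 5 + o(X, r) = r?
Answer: -540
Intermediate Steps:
o(X, r) = -5 + r
S(g) = g**2 - 3*g
Y(A, z) = -157 + A + z (Y(A, z) = -7 + ((A + z) - 150) = -7 + (-150 + A + z) = -157 + A + z)
Y(-171, -212) + S(x(o(1/2, 5))) = (-157 - 171 - 212) + (-5 + 5)*(-3 + (-5 + 5)) = -540 + 0*(-3 + 0) = -540 + 0*(-3) = -540 + 0 = -540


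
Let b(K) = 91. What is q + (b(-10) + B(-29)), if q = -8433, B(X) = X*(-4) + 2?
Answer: -8224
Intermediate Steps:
B(X) = 2 - 4*X (B(X) = -4*X + 2 = 2 - 4*X)
q + (b(-10) + B(-29)) = -8433 + (91 + (2 - 4*(-29))) = -8433 + (91 + (2 + 116)) = -8433 + (91 + 118) = -8433 + 209 = -8224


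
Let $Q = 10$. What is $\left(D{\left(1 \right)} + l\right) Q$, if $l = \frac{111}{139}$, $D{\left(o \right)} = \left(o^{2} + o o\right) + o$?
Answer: $\frac{5280}{139} \approx 37.986$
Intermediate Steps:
$D{\left(o \right)} = o + 2 o^{2}$ ($D{\left(o \right)} = \left(o^{2} + o^{2}\right) + o = 2 o^{2} + o = o + 2 o^{2}$)
$l = \frac{111}{139}$ ($l = 111 \cdot \frac{1}{139} = \frac{111}{139} \approx 0.79856$)
$\left(D{\left(1 \right)} + l\right) Q = \left(1 \left(1 + 2 \cdot 1\right) + \frac{111}{139}\right) 10 = \left(1 \left(1 + 2\right) + \frac{111}{139}\right) 10 = \left(1 \cdot 3 + \frac{111}{139}\right) 10 = \left(3 + \frac{111}{139}\right) 10 = \frac{528}{139} \cdot 10 = \frac{5280}{139}$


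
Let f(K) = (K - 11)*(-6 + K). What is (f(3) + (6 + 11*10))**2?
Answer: 19600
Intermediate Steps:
f(K) = (-11 + K)*(-6 + K)
(f(3) + (6 + 11*10))**2 = ((66 + 3**2 - 17*3) + (6 + 11*10))**2 = ((66 + 9 - 51) + (6 + 110))**2 = (24 + 116)**2 = 140**2 = 19600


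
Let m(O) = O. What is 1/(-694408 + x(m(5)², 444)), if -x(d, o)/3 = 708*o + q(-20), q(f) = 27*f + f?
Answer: -1/1635784 ≈ -6.1133e-7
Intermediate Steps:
q(f) = 28*f
x(d, o) = 1680 - 2124*o (x(d, o) = -3*(708*o + 28*(-20)) = -3*(708*o - 560) = -3*(-560 + 708*o) = 1680 - 2124*o)
1/(-694408 + x(m(5)², 444)) = 1/(-694408 + (1680 - 2124*444)) = 1/(-694408 + (1680 - 943056)) = 1/(-694408 - 941376) = 1/(-1635784) = -1/1635784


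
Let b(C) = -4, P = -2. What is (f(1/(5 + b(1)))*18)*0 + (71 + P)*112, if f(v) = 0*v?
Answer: 7728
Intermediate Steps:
f(v) = 0
(f(1/(5 + b(1)))*18)*0 + (71 + P)*112 = (0*18)*0 + (71 - 2)*112 = 0*0 + 69*112 = 0 + 7728 = 7728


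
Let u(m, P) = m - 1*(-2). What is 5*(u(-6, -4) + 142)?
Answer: 690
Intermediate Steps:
u(m, P) = 2 + m (u(m, P) = m + 2 = 2 + m)
5*(u(-6, -4) + 142) = 5*((2 - 6) + 142) = 5*(-4 + 142) = 5*138 = 690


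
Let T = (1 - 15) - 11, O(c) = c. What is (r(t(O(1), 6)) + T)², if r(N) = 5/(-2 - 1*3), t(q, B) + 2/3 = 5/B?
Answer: 676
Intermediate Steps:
t(q, B) = -⅔ + 5/B
T = -25 (T = -14 - 11 = -25)
r(N) = -1 (r(N) = 5/(-2 - 3) = 5/(-5) = 5*(-⅕) = -1)
(r(t(O(1), 6)) + T)² = (-1 - 25)² = (-26)² = 676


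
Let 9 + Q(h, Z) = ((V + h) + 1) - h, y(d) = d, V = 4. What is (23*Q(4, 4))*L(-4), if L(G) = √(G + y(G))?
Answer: -184*I*√2 ≈ -260.22*I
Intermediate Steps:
L(G) = √2*√G (L(G) = √(G + G) = √(2*G) = √2*√G)
Q(h, Z) = -4 (Q(h, Z) = -9 + (((4 + h) + 1) - h) = -9 + ((5 + h) - h) = -9 + 5 = -4)
(23*Q(4, 4))*L(-4) = (23*(-4))*(√2*√(-4)) = -92*√2*2*I = -184*I*√2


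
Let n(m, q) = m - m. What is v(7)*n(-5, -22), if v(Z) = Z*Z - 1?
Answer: 0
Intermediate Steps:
v(Z) = -1 + Z² (v(Z) = Z² - 1 = -1 + Z²)
n(m, q) = 0
v(7)*n(-5, -22) = (-1 + 7²)*0 = (-1 + 49)*0 = 48*0 = 0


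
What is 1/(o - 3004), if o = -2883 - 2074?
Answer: -1/7961 ≈ -0.00012561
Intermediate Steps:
o = -4957
1/(o - 3004) = 1/(-4957 - 3004) = 1/(-7961) = -1/7961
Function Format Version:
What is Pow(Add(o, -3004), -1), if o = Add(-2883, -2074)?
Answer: Rational(-1, 7961) ≈ -0.00012561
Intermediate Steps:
o = -4957
Pow(Add(o, -3004), -1) = Pow(Add(-4957, -3004), -1) = Pow(-7961, -1) = Rational(-1, 7961)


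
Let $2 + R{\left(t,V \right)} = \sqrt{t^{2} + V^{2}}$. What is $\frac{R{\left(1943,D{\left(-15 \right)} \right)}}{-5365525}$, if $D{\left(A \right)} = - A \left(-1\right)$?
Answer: $\frac{2}{5365525} - \frac{\sqrt{3775474}}{5365525} \approx -0.00036176$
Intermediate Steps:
$D{\left(A \right)} = A$
$R{\left(t,V \right)} = -2 + \sqrt{V^{2} + t^{2}}$ ($R{\left(t,V \right)} = -2 + \sqrt{t^{2} + V^{2}} = -2 + \sqrt{V^{2} + t^{2}}$)
$\frac{R{\left(1943,D{\left(-15 \right)} \right)}}{-5365525} = \frac{-2 + \sqrt{\left(-15\right)^{2} + 1943^{2}}}{-5365525} = \left(-2 + \sqrt{225 + 3775249}\right) \left(- \frac{1}{5365525}\right) = \left(-2 + \sqrt{3775474}\right) \left(- \frac{1}{5365525}\right) = \frac{2}{5365525} - \frac{\sqrt{3775474}}{5365525}$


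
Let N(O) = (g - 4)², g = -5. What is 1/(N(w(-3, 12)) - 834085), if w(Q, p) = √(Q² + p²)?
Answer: -1/834004 ≈ -1.1990e-6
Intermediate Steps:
N(O) = 81 (N(O) = (-5 - 4)² = (-9)² = 81)
1/(N(w(-3, 12)) - 834085) = 1/(81 - 834085) = 1/(-834004) = -1/834004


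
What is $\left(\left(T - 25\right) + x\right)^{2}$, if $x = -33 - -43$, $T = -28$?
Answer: $1849$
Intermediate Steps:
$x = 10$ ($x = -33 + 43 = 10$)
$\left(\left(T - 25\right) + x\right)^{2} = \left(\left(-28 - 25\right) + 10\right)^{2} = \left(-53 + 10\right)^{2} = \left(-43\right)^{2} = 1849$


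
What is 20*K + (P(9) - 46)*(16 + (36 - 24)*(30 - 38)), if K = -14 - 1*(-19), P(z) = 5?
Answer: 3380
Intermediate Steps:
K = 5 (K = -14 + 19 = 5)
20*K + (P(9) - 46)*(16 + (36 - 24)*(30 - 38)) = 20*5 + (5 - 46)*(16 + (36 - 24)*(30 - 38)) = 100 - 41*(16 + 12*(-8)) = 100 - 41*(16 - 96) = 100 - 41*(-80) = 100 + 3280 = 3380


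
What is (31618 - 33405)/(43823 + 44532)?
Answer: -1787/88355 ≈ -0.020225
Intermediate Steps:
(31618 - 33405)/(43823 + 44532) = -1787/88355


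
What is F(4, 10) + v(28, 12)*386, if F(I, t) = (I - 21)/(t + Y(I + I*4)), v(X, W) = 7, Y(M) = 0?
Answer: 27003/10 ≈ 2700.3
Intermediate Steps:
F(I, t) = (-21 + I)/t (F(I, t) = (I - 21)/(t + 0) = (-21 + I)/t)
F(4, 10) + v(28, 12)*386 = (-21 + 4)/10 + 7*386 = (1/10)*(-17) + 2702 = -17/10 + 2702 = 27003/10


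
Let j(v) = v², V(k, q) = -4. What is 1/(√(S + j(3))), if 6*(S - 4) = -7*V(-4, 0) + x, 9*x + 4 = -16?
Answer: 3*√1401/467 ≈ 0.24045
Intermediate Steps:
x = -20/9 (x = -4/9 + (⅑)*(-16) = -4/9 - 16/9 = -20/9 ≈ -2.2222)
S = 224/27 (S = 4 + (-7*(-4) - 20/9)/6 = 4 + (28 - 20/9)/6 = 4 + (⅙)*(232/9) = 4 + 116/27 = 224/27 ≈ 8.2963)
1/(√(S + j(3))) = 1/(√(224/27 + 3²)) = 1/(√(224/27 + 9)) = 1/(√(467/27)) = 1/(√1401/9) = 3*√1401/467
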